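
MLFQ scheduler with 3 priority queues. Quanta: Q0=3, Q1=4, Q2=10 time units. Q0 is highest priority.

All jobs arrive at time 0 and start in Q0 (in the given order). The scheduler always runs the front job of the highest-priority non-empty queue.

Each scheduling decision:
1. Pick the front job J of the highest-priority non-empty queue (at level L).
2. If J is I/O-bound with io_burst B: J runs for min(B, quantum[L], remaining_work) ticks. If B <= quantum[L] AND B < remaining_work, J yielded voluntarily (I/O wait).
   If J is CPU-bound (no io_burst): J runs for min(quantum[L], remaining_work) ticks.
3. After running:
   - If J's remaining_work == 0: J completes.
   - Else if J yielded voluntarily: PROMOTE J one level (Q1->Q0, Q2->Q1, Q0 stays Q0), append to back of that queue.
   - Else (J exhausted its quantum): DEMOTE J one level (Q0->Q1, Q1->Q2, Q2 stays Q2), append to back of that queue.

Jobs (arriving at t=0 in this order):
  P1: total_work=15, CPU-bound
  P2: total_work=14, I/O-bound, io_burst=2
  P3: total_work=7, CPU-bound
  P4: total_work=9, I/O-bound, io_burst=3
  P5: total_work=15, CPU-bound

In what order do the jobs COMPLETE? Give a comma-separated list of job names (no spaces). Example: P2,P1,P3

Answer: P4,P2,P3,P1,P5

Derivation:
t=0-3: P1@Q0 runs 3, rem=12, quantum used, demote→Q1. Q0=[P2,P3,P4,P5] Q1=[P1] Q2=[]
t=3-5: P2@Q0 runs 2, rem=12, I/O yield, promote→Q0. Q0=[P3,P4,P5,P2] Q1=[P1] Q2=[]
t=5-8: P3@Q0 runs 3, rem=4, quantum used, demote→Q1. Q0=[P4,P5,P2] Q1=[P1,P3] Q2=[]
t=8-11: P4@Q0 runs 3, rem=6, I/O yield, promote→Q0. Q0=[P5,P2,P4] Q1=[P1,P3] Q2=[]
t=11-14: P5@Q0 runs 3, rem=12, quantum used, demote→Q1. Q0=[P2,P4] Q1=[P1,P3,P5] Q2=[]
t=14-16: P2@Q0 runs 2, rem=10, I/O yield, promote→Q0. Q0=[P4,P2] Q1=[P1,P3,P5] Q2=[]
t=16-19: P4@Q0 runs 3, rem=3, I/O yield, promote→Q0. Q0=[P2,P4] Q1=[P1,P3,P5] Q2=[]
t=19-21: P2@Q0 runs 2, rem=8, I/O yield, promote→Q0. Q0=[P4,P2] Q1=[P1,P3,P5] Q2=[]
t=21-24: P4@Q0 runs 3, rem=0, completes. Q0=[P2] Q1=[P1,P3,P5] Q2=[]
t=24-26: P2@Q0 runs 2, rem=6, I/O yield, promote→Q0. Q0=[P2] Q1=[P1,P3,P5] Q2=[]
t=26-28: P2@Q0 runs 2, rem=4, I/O yield, promote→Q0. Q0=[P2] Q1=[P1,P3,P5] Q2=[]
t=28-30: P2@Q0 runs 2, rem=2, I/O yield, promote→Q0. Q0=[P2] Q1=[P1,P3,P5] Q2=[]
t=30-32: P2@Q0 runs 2, rem=0, completes. Q0=[] Q1=[P1,P3,P5] Q2=[]
t=32-36: P1@Q1 runs 4, rem=8, quantum used, demote→Q2. Q0=[] Q1=[P3,P5] Q2=[P1]
t=36-40: P3@Q1 runs 4, rem=0, completes. Q0=[] Q1=[P5] Q2=[P1]
t=40-44: P5@Q1 runs 4, rem=8, quantum used, demote→Q2. Q0=[] Q1=[] Q2=[P1,P5]
t=44-52: P1@Q2 runs 8, rem=0, completes. Q0=[] Q1=[] Q2=[P5]
t=52-60: P5@Q2 runs 8, rem=0, completes. Q0=[] Q1=[] Q2=[]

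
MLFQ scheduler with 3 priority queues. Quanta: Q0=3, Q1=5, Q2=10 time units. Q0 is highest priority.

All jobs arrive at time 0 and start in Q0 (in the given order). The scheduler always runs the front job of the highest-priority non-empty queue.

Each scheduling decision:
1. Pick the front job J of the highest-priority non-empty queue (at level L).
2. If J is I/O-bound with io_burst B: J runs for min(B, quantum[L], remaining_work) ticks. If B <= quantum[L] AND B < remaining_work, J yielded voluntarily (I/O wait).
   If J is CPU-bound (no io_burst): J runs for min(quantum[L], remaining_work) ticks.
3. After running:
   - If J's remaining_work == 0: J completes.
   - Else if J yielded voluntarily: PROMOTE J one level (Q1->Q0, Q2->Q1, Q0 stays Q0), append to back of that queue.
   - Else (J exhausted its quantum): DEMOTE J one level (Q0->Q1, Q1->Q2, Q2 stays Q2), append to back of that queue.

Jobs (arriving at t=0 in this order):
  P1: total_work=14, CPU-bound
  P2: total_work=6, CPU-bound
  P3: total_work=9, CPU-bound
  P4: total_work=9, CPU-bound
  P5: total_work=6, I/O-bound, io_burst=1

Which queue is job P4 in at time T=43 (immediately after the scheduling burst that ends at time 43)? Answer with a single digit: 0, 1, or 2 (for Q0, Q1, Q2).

t=0-3: P1@Q0 runs 3, rem=11, quantum used, demote→Q1. Q0=[P2,P3,P4,P5] Q1=[P1] Q2=[]
t=3-6: P2@Q0 runs 3, rem=3, quantum used, demote→Q1. Q0=[P3,P4,P5] Q1=[P1,P2] Q2=[]
t=6-9: P3@Q0 runs 3, rem=6, quantum used, demote→Q1. Q0=[P4,P5] Q1=[P1,P2,P3] Q2=[]
t=9-12: P4@Q0 runs 3, rem=6, quantum used, demote→Q1. Q0=[P5] Q1=[P1,P2,P3,P4] Q2=[]
t=12-13: P5@Q0 runs 1, rem=5, I/O yield, promote→Q0. Q0=[P5] Q1=[P1,P2,P3,P4] Q2=[]
t=13-14: P5@Q0 runs 1, rem=4, I/O yield, promote→Q0. Q0=[P5] Q1=[P1,P2,P3,P4] Q2=[]
t=14-15: P5@Q0 runs 1, rem=3, I/O yield, promote→Q0. Q0=[P5] Q1=[P1,P2,P3,P4] Q2=[]
t=15-16: P5@Q0 runs 1, rem=2, I/O yield, promote→Q0. Q0=[P5] Q1=[P1,P2,P3,P4] Q2=[]
t=16-17: P5@Q0 runs 1, rem=1, I/O yield, promote→Q0. Q0=[P5] Q1=[P1,P2,P3,P4] Q2=[]
t=17-18: P5@Q0 runs 1, rem=0, completes. Q0=[] Q1=[P1,P2,P3,P4] Q2=[]
t=18-23: P1@Q1 runs 5, rem=6, quantum used, demote→Q2. Q0=[] Q1=[P2,P3,P4] Q2=[P1]
t=23-26: P2@Q1 runs 3, rem=0, completes. Q0=[] Q1=[P3,P4] Q2=[P1]
t=26-31: P3@Q1 runs 5, rem=1, quantum used, demote→Q2. Q0=[] Q1=[P4] Q2=[P1,P3]
t=31-36: P4@Q1 runs 5, rem=1, quantum used, demote→Q2. Q0=[] Q1=[] Q2=[P1,P3,P4]
t=36-42: P1@Q2 runs 6, rem=0, completes. Q0=[] Q1=[] Q2=[P3,P4]
t=42-43: P3@Q2 runs 1, rem=0, completes. Q0=[] Q1=[] Q2=[P4]
t=43-44: P4@Q2 runs 1, rem=0, completes. Q0=[] Q1=[] Q2=[]

Answer: 2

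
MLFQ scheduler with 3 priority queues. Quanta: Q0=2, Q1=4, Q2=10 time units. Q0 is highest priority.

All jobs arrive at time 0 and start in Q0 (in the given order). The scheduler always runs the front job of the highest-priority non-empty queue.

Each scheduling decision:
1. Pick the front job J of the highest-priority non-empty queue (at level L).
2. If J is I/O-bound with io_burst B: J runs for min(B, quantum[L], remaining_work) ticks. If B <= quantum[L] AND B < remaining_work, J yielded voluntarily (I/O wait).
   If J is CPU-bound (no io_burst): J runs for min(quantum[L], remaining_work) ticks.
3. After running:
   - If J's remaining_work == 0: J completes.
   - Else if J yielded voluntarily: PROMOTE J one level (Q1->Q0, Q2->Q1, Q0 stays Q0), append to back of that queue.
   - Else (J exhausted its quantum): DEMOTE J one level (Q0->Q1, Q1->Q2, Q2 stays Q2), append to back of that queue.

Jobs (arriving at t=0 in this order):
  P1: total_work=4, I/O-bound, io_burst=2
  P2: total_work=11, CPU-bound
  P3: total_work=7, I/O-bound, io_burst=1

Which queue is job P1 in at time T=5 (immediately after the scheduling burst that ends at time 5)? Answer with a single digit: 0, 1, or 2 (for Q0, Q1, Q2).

t=0-2: P1@Q0 runs 2, rem=2, I/O yield, promote→Q0. Q0=[P2,P3,P1] Q1=[] Q2=[]
t=2-4: P2@Q0 runs 2, rem=9, quantum used, demote→Q1. Q0=[P3,P1] Q1=[P2] Q2=[]
t=4-5: P3@Q0 runs 1, rem=6, I/O yield, promote→Q0. Q0=[P1,P3] Q1=[P2] Q2=[]
t=5-7: P1@Q0 runs 2, rem=0, completes. Q0=[P3] Q1=[P2] Q2=[]
t=7-8: P3@Q0 runs 1, rem=5, I/O yield, promote→Q0. Q0=[P3] Q1=[P2] Q2=[]
t=8-9: P3@Q0 runs 1, rem=4, I/O yield, promote→Q0. Q0=[P3] Q1=[P2] Q2=[]
t=9-10: P3@Q0 runs 1, rem=3, I/O yield, promote→Q0. Q0=[P3] Q1=[P2] Q2=[]
t=10-11: P3@Q0 runs 1, rem=2, I/O yield, promote→Q0. Q0=[P3] Q1=[P2] Q2=[]
t=11-12: P3@Q0 runs 1, rem=1, I/O yield, promote→Q0. Q0=[P3] Q1=[P2] Q2=[]
t=12-13: P3@Q0 runs 1, rem=0, completes. Q0=[] Q1=[P2] Q2=[]
t=13-17: P2@Q1 runs 4, rem=5, quantum used, demote→Q2. Q0=[] Q1=[] Q2=[P2]
t=17-22: P2@Q2 runs 5, rem=0, completes. Q0=[] Q1=[] Q2=[]

Answer: 0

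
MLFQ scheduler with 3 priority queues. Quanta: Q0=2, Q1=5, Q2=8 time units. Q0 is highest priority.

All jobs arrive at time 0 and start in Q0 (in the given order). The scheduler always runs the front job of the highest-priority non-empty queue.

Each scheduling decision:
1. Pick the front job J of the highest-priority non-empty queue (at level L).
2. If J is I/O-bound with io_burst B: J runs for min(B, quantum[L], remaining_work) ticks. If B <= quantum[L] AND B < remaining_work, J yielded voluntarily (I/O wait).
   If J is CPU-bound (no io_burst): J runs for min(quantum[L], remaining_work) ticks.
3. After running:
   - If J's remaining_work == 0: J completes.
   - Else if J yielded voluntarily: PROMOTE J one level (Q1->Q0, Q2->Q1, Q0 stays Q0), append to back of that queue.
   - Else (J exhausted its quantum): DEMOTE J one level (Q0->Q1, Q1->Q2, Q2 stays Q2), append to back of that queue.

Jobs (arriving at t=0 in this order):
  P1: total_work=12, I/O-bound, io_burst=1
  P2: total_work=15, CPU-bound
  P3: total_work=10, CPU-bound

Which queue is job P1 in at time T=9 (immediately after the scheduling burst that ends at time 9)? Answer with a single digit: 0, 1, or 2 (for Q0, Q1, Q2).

Answer: 0

Derivation:
t=0-1: P1@Q0 runs 1, rem=11, I/O yield, promote→Q0. Q0=[P2,P3,P1] Q1=[] Q2=[]
t=1-3: P2@Q0 runs 2, rem=13, quantum used, demote→Q1. Q0=[P3,P1] Q1=[P2] Q2=[]
t=3-5: P3@Q0 runs 2, rem=8, quantum used, demote→Q1. Q0=[P1] Q1=[P2,P3] Q2=[]
t=5-6: P1@Q0 runs 1, rem=10, I/O yield, promote→Q0. Q0=[P1] Q1=[P2,P3] Q2=[]
t=6-7: P1@Q0 runs 1, rem=9, I/O yield, promote→Q0. Q0=[P1] Q1=[P2,P3] Q2=[]
t=7-8: P1@Q0 runs 1, rem=8, I/O yield, promote→Q0. Q0=[P1] Q1=[P2,P3] Q2=[]
t=8-9: P1@Q0 runs 1, rem=7, I/O yield, promote→Q0. Q0=[P1] Q1=[P2,P3] Q2=[]
t=9-10: P1@Q0 runs 1, rem=6, I/O yield, promote→Q0. Q0=[P1] Q1=[P2,P3] Q2=[]
t=10-11: P1@Q0 runs 1, rem=5, I/O yield, promote→Q0. Q0=[P1] Q1=[P2,P3] Q2=[]
t=11-12: P1@Q0 runs 1, rem=4, I/O yield, promote→Q0. Q0=[P1] Q1=[P2,P3] Q2=[]
t=12-13: P1@Q0 runs 1, rem=3, I/O yield, promote→Q0. Q0=[P1] Q1=[P2,P3] Q2=[]
t=13-14: P1@Q0 runs 1, rem=2, I/O yield, promote→Q0. Q0=[P1] Q1=[P2,P3] Q2=[]
t=14-15: P1@Q0 runs 1, rem=1, I/O yield, promote→Q0. Q0=[P1] Q1=[P2,P3] Q2=[]
t=15-16: P1@Q0 runs 1, rem=0, completes. Q0=[] Q1=[P2,P3] Q2=[]
t=16-21: P2@Q1 runs 5, rem=8, quantum used, demote→Q2. Q0=[] Q1=[P3] Q2=[P2]
t=21-26: P3@Q1 runs 5, rem=3, quantum used, demote→Q2. Q0=[] Q1=[] Q2=[P2,P3]
t=26-34: P2@Q2 runs 8, rem=0, completes. Q0=[] Q1=[] Q2=[P3]
t=34-37: P3@Q2 runs 3, rem=0, completes. Q0=[] Q1=[] Q2=[]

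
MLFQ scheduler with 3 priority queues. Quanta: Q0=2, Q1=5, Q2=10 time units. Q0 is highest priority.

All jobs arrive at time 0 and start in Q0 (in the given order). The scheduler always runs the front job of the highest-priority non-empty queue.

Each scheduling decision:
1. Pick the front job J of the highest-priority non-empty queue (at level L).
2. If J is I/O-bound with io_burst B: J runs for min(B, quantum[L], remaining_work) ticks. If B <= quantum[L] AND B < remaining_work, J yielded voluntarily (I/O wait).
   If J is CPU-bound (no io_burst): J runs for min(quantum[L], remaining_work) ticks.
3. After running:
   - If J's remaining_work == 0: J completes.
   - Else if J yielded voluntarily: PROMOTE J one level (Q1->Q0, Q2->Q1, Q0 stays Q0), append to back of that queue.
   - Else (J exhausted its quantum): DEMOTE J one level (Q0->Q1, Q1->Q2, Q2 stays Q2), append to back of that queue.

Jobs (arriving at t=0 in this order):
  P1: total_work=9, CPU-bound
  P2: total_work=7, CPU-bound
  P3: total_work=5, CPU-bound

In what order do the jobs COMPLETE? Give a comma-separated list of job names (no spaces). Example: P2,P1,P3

t=0-2: P1@Q0 runs 2, rem=7, quantum used, demote→Q1. Q0=[P2,P3] Q1=[P1] Q2=[]
t=2-4: P2@Q0 runs 2, rem=5, quantum used, demote→Q1. Q0=[P3] Q1=[P1,P2] Q2=[]
t=4-6: P3@Q0 runs 2, rem=3, quantum used, demote→Q1. Q0=[] Q1=[P1,P2,P3] Q2=[]
t=6-11: P1@Q1 runs 5, rem=2, quantum used, demote→Q2. Q0=[] Q1=[P2,P3] Q2=[P1]
t=11-16: P2@Q1 runs 5, rem=0, completes. Q0=[] Q1=[P3] Q2=[P1]
t=16-19: P3@Q1 runs 3, rem=0, completes. Q0=[] Q1=[] Q2=[P1]
t=19-21: P1@Q2 runs 2, rem=0, completes. Q0=[] Q1=[] Q2=[]

Answer: P2,P3,P1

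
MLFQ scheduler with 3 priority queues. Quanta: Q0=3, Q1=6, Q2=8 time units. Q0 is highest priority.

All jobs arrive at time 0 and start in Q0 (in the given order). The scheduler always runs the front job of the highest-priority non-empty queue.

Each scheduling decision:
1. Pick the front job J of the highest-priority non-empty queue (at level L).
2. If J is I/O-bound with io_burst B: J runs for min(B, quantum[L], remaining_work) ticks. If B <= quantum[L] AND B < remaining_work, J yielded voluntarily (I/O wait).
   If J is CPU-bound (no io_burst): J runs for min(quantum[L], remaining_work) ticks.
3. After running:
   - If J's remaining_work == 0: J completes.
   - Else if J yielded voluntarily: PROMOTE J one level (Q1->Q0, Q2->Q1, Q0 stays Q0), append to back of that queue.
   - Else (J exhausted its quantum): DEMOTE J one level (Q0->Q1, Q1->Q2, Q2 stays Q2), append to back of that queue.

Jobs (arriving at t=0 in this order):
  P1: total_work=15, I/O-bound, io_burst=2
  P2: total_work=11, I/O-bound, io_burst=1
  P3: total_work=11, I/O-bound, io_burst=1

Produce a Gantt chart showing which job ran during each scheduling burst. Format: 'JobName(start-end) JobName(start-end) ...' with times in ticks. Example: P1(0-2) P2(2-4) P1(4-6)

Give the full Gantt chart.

Answer: P1(0-2) P2(2-3) P3(3-4) P1(4-6) P2(6-7) P3(7-8) P1(8-10) P2(10-11) P3(11-12) P1(12-14) P2(14-15) P3(15-16) P1(16-18) P2(18-19) P3(19-20) P1(20-22) P2(22-23) P3(23-24) P1(24-26) P2(26-27) P3(27-28) P1(28-29) P2(29-30) P3(30-31) P2(31-32) P3(32-33) P2(33-34) P3(34-35) P2(35-36) P3(36-37)

Derivation:
t=0-2: P1@Q0 runs 2, rem=13, I/O yield, promote→Q0. Q0=[P2,P3,P1] Q1=[] Q2=[]
t=2-3: P2@Q0 runs 1, rem=10, I/O yield, promote→Q0. Q0=[P3,P1,P2] Q1=[] Q2=[]
t=3-4: P3@Q0 runs 1, rem=10, I/O yield, promote→Q0. Q0=[P1,P2,P3] Q1=[] Q2=[]
t=4-6: P1@Q0 runs 2, rem=11, I/O yield, promote→Q0. Q0=[P2,P3,P1] Q1=[] Q2=[]
t=6-7: P2@Q0 runs 1, rem=9, I/O yield, promote→Q0. Q0=[P3,P1,P2] Q1=[] Q2=[]
t=7-8: P3@Q0 runs 1, rem=9, I/O yield, promote→Q0. Q0=[P1,P2,P3] Q1=[] Q2=[]
t=8-10: P1@Q0 runs 2, rem=9, I/O yield, promote→Q0. Q0=[P2,P3,P1] Q1=[] Q2=[]
t=10-11: P2@Q0 runs 1, rem=8, I/O yield, promote→Q0. Q0=[P3,P1,P2] Q1=[] Q2=[]
t=11-12: P3@Q0 runs 1, rem=8, I/O yield, promote→Q0. Q0=[P1,P2,P3] Q1=[] Q2=[]
t=12-14: P1@Q0 runs 2, rem=7, I/O yield, promote→Q0. Q0=[P2,P3,P1] Q1=[] Q2=[]
t=14-15: P2@Q0 runs 1, rem=7, I/O yield, promote→Q0. Q0=[P3,P1,P2] Q1=[] Q2=[]
t=15-16: P3@Q0 runs 1, rem=7, I/O yield, promote→Q0. Q0=[P1,P2,P3] Q1=[] Q2=[]
t=16-18: P1@Q0 runs 2, rem=5, I/O yield, promote→Q0. Q0=[P2,P3,P1] Q1=[] Q2=[]
t=18-19: P2@Q0 runs 1, rem=6, I/O yield, promote→Q0. Q0=[P3,P1,P2] Q1=[] Q2=[]
t=19-20: P3@Q0 runs 1, rem=6, I/O yield, promote→Q0. Q0=[P1,P2,P3] Q1=[] Q2=[]
t=20-22: P1@Q0 runs 2, rem=3, I/O yield, promote→Q0. Q0=[P2,P3,P1] Q1=[] Q2=[]
t=22-23: P2@Q0 runs 1, rem=5, I/O yield, promote→Q0. Q0=[P3,P1,P2] Q1=[] Q2=[]
t=23-24: P3@Q0 runs 1, rem=5, I/O yield, promote→Q0. Q0=[P1,P2,P3] Q1=[] Q2=[]
t=24-26: P1@Q0 runs 2, rem=1, I/O yield, promote→Q0. Q0=[P2,P3,P1] Q1=[] Q2=[]
t=26-27: P2@Q0 runs 1, rem=4, I/O yield, promote→Q0. Q0=[P3,P1,P2] Q1=[] Q2=[]
t=27-28: P3@Q0 runs 1, rem=4, I/O yield, promote→Q0. Q0=[P1,P2,P3] Q1=[] Q2=[]
t=28-29: P1@Q0 runs 1, rem=0, completes. Q0=[P2,P3] Q1=[] Q2=[]
t=29-30: P2@Q0 runs 1, rem=3, I/O yield, promote→Q0. Q0=[P3,P2] Q1=[] Q2=[]
t=30-31: P3@Q0 runs 1, rem=3, I/O yield, promote→Q0. Q0=[P2,P3] Q1=[] Q2=[]
t=31-32: P2@Q0 runs 1, rem=2, I/O yield, promote→Q0. Q0=[P3,P2] Q1=[] Q2=[]
t=32-33: P3@Q0 runs 1, rem=2, I/O yield, promote→Q0. Q0=[P2,P3] Q1=[] Q2=[]
t=33-34: P2@Q0 runs 1, rem=1, I/O yield, promote→Q0. Q0=[P3,P2] Q1=[] Q2=[]
t=34-35: P3@Q0 runs 1, rem=1, I/O yield, promote→Q0. Q0=[P2,P3] Q1=[] Q2=[]
t=35-36: P2@Q0 runs 1, rem=0, completes. Q0=[P3] Q1=[] Q2=[]
t=36-37: P3@Q0 runs 1, rem=0, completes. Q0=[] Q1=[] Q2=[]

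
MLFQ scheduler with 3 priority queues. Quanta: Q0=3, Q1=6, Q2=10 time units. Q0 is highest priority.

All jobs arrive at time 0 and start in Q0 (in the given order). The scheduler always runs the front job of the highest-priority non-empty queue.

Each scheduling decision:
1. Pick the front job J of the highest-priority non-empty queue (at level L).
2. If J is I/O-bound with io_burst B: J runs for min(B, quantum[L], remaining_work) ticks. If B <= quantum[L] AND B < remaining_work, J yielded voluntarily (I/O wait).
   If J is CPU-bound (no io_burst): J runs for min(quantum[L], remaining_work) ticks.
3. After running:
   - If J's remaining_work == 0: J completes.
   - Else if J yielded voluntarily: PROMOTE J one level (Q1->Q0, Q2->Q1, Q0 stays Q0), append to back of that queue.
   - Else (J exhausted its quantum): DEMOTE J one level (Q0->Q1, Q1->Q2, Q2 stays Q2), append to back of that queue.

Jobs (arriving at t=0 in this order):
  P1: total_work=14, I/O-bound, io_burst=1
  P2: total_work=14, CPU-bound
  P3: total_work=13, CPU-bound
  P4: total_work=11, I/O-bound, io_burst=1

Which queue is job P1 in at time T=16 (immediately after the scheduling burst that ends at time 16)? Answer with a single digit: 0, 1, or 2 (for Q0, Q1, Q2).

Answer: 0

Derivation:
t=0-1: P1@Q0 runs 1, rem=13, I/O yield, promote→Q0. Q0=[P2,P3,P4,P1] Q1=[] Q2=[]
t=1-4: P2@Q0 runs 3, rem=11, quantum used, demote→Q1. Q0=[P3,P4,P1] Q1=[P2] Q2=[]
t=4-7: P3@Q0 runs 3, rem=10, quantum used, demote→Q1. Q0=[P4,P1] Q1=[P2,P3] Q2=[]
t=7-8: P4@Q0 runs 1, rem=10, I/O yield, promote→Q0. Q0=[P1,P4] Q1=[P2,P3] Q2=[]
t=8-9: P1@Q0 runs 1, rem=12, I/O yield, promote→Q0. Q0=[P4,P1] Q1=[P2,P3] Q2=[]
t=9-10: P4@Q0 runs 1, rem=9, I/O yield, promote→Q0. Q0=[P1,P4] Q1=[P2,P3] Q2=[]
t=10-11: P1@Q0 runs 1, rem=11, I/O yield, promote→Q0. Q0=[P4,P1] Q1=[P2,P3] Q2=[]
t=11-12: P4@Q0 runs 1, rem=8, I/O yield, promote→Q0. Q0=[P1,P4] Q1=[P2,P3] Q2=[]
t=12-13: P1@Q0 runs 1, rem=10, I/O yield, promote→Q0. Q0=[P4,P1] Q1=[P2,P3] Q2=[]
t=13-14: P4@Q0 runs 1, rem=7, I/O yield, promote→Q0. Q0=[P1,P4] Q1=[P2,P3] Q2=[]
t=14-15: P1@Q0 runs 1, rem=9, I/O yield, promote→Q0. Q0=[P4,P1] Q1=[P2,P3] Q2=[]
t=15-16: P4@Q0 runs 1, rem=6, I/O yield, promote→Q0. Q0=[P1,P4] Q1=[P2,P3] Q2=[]
t=16-17: P1@Q0 runs 1, rem=8, I/O yield, promote→Q0. Q0=[P4,P1] Q1=[P2,P3] Q2=[]
t=17-18: P4@Q0 runs 1, rem=5, I/O yield, promote→Q0. Q0=[P1,P4] Q1=[P2,P3] Q2=[]
t=18-19: P1@Q0 runs 1, rem=7, I/O yield, promote→Q0. Q0=[P4,P1] Q1=[P2,P3] Q2=[]
t=19-20: P4@Q0 runs 1, rem=4, I/O yield, promote→Q0. Q0=[P1,P4] Q1=[P2,P3] Q2=[]
t=20-21: P1@Q0 runs 1, rem=6, I/O yield, promote→Q0. Q0=[P4,P1] Q1=[P2,P3] Q2=[]
t=21-22: P4@Q0 runs 1, rem=3, I/O yield, promote→Q0. Q0=[P1,P4] Q1=[P2,P3] Q2=[]
t=22-23: P1@Q0 runs 1, rem=5, I/O yield, promote→Q0. Q0=[P4,P1] Q1=[P2,P3] Q2=[]
t=23-24: P4@Q0 runs 1, rem=2, I/O yield, promote→Q0. Q0=[P1,P4] Q1=[P2,P3] Q2=[]
t=24-25: P1@Q0 runs 1, rem=4, I/O yield, promote→Q0. Q0=[P4,P1] Q1=[P2,P3] Q2=[]
t=25-26: P4@Q0 runs 1, rem=1, I/O yield, promote→Q0. Q0=[P1,P4] Q1=[P2,P3] Q2=[]
t=26-27: P1@Q0 runs 1, rem=3, I/O yield, promote→Q0. Q0=[P4,P1] Q1=[P2,P3] Q2=[]
t=27-28: P4@Q0 runs 1, rem=0, completes. Q0=[P1] Q1=[P2,P3] Q2=[]
t=28-29: P1@Q0 runs 1, rem=2, I/O yield, promote→Q0. Q0=[P1] Q1=[P2,P3] Q2=[]
t=29-30: P1@Q0 runs 1, rem=1, I/O yield, promote→Q0. Q0=[P1] Q1=[P2,P3] Q2=[]
t=30-31: P1@Q0 runs 1, rem=0, completes. Q0=[] Q1=[P2,P3] Q2=[]
t=31-37: P2@Q1 runs 6, rem=5, quantum used, demote→Q2. Q0=[] Q1=[P3] Q2=[P2]
t=37-43: P3@Q1 runs 6, rem=4, quantum used, demote→Q2. Q0=[] Q1=[] Q2=[P2,P3]
t=43-48: P2@Q2 runs 5, rem=0, completes. Q0=[] Q1=[] Q2=[P3]
t=48-52: P3@Q2 runs 4, rem=0, completes. Q0=[] Q1=[] Q2=[]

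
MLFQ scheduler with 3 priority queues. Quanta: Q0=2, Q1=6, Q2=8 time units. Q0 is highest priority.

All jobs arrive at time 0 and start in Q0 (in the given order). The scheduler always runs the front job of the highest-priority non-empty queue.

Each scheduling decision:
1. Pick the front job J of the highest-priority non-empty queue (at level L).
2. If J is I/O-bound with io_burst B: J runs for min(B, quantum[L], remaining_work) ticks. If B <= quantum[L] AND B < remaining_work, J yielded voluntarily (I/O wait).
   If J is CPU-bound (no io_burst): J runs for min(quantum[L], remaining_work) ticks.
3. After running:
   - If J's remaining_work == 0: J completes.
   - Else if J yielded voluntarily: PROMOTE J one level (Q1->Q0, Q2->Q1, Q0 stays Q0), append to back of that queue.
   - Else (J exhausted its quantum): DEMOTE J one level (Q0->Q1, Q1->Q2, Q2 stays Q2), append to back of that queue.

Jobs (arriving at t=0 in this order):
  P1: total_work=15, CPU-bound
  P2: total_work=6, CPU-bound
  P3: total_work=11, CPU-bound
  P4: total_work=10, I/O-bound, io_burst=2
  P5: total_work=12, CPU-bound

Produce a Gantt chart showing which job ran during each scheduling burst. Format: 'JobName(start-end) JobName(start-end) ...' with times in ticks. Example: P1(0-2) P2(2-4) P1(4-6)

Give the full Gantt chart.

Answer: P1(0-2) P2(2-4) P3(4-6) P4(6-8) P5(8-10) P4(10-12) P4(12-14) P4(14-16) P4(16-18) P1(18-24) P2(24-28) P3(28-34) P5(34-40) P1(40-47) P3(47-50) P5(50-54)

Derivation:
t=0-2: P1@Q0 runs 2, rem=13, quantum used, demote→Q1. Q0=[P2,P3,P4,P5] Q1=[P1] Q2=[]
t=2-4: P2@Q0 runs 2, rem=4, quantum used, demote→Q1. Q0=[P3,P4,P5] Q1=[P1,P2] Q2=[]
t=4-6: P3@Q0 runs 2, rem=9, quantum used, demote→Q1. Q0=[P4,P5] Q1=[P1,P2,P3] Q2=[]
t=6-8: P4@Q0 runs 2, rem=8, I/O yield, promote→Q0. Q0=[P5,P4] Q1=[P1,P2,P3] Q2=[]
t=8-10: P5@Q0 runs 2, rem=10, quantum used, demote→Q1. Q0=[P4] Q1=[P1,P2,P3,P5] Q2=[]
t=10-12: P4@Q0 runs 2, rem=6, I/O yield, promote→Q0. Q0=[P4] Q1=[P1,P2,P3,P5] Q2=[]
t=12-14: P4@Q0 runs 2, rem=4, I/O yield, promote→Q0. Q0=[P4] Q1=[P1,P2,P3,P5] Q2=[]
t=14-16: P4@Q0 runs 2, rem=2, I/O yield, promote→Q0. Q0=[P4] Q1=[P1,P2,P3,P5] Q2=[]
t=16-18: P4@Q0 runs 2, rem=0, completes. Q0=[] Q1=[P1,P2,P3,P5] Q2=[]
t=18-24: P1@Q1 runs 6, rem=7, quantum used, demote→Q2. Q0=[] Q1=[P2,P3,P5] Q2=[P1]
t=24-28: P2@Q1 runs 4, rem=0, completes. Q0=[] Q1=[P3,P5] Q2=[P1]
t=28-34: P3@Q1 runs 6, rem=3, quantum used, demote→Q2. Q0=[] Q1=[P5] Q2=[P1,P3]
t=34-40: P5@Q1 runs 6, rem=4, quantum used, demote→Q2. Q0=[] Q1=[] Q2=[P1,P3,P5]
t=40-47: P1@Q2 runs 7, rem=0, completes. Q0=[] Q1=[] Q2=[P3,P5]
t=47-50: P3@Q2 runs 3, rem=0, completes. Q0=[] Q1=[] Q2=[P5]
t=50-54: P5@Q2 runs 4, rem=0, completes. Q0=[] Q1=[] Q2=[]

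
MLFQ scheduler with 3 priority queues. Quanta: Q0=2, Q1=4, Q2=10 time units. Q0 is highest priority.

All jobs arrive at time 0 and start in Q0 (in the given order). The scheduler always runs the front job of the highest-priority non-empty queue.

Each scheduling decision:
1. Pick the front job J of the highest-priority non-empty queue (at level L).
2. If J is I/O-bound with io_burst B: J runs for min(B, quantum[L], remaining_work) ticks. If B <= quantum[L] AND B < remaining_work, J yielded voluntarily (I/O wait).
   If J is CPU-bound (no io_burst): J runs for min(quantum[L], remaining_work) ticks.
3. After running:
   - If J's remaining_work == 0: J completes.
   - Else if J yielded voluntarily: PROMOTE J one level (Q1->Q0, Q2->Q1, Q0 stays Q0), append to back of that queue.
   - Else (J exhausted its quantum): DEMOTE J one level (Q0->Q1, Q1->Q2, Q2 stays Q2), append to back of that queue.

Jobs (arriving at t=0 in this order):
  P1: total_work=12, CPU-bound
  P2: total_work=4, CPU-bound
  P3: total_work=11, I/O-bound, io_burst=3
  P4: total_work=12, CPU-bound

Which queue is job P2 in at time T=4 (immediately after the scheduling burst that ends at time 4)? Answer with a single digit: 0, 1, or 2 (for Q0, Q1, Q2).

t=0-2: P1@Q0 runs 2, rem=10, quantum used, demote→Q1. Q0=[P2,P3,P4] Q1=[P1] Q2=[]
t=2-4: P2@Q0 runs 2, rem=2, quantum used, demote→Q1. Q0=[P3,P4] Q1=[P1,P2] Q2=[]
t=4-6: P3@Q0 runs 2, rem=9, quantum used, demote→Q1. Q0=[P4] Q1=[P1,P2,P3] Q2=[]
t=6-8: P4@Q0 runs 2, rem=10, quantum used, demote→Q1. Q0=[] Q1=[P1,P2,P3,P4] Q2=[]
t=8-12: P1@Q1 runs 4, rem=6, quantum used, demote→Q2. Q0=[] Q1=[P2,P3,P4] Q2=[P1]
t=12-14: P2@Q1 runs 2, rem=0, completes. Q0=[] Q1=[P3,P4] Q2=[P1]
t=14-17: P3@Q1 runs 3, rem=6, I/O yield, promote→Q0. Q0=[P3] Q1=[P4] Q2=[P1]
t=17-19: P3@Q0 runs 2, rem=4, quantum used, demote→Q1. Q0=[] Q1=[P4,P3] Q2=[P1]
t=19-23: P4@Q1 runs 4, rem=6, quantum used, demote→Q2. Q0=[] Q1=[P3] Q2=[P1,P4]
t=23-26: P3@Q1 runs 3, rem=1, I/O yield, promote→Q0. Q0=[P3] Q1=[] Q2=[P1,P4]
t=26-27: P3@Q0 runs 1, rem=0, completes. Q0=[] Q1=[] Q2=[P1,P4]
t=27-33: P1@Q2 runs 6, rem=0, completes. Q0=[] Q1=[] Q2=[P4]
t=33-39: P4@Q2 runs 6, rem=0, completes. Q0=[] Q1=[] Q2=[]

Answer: 1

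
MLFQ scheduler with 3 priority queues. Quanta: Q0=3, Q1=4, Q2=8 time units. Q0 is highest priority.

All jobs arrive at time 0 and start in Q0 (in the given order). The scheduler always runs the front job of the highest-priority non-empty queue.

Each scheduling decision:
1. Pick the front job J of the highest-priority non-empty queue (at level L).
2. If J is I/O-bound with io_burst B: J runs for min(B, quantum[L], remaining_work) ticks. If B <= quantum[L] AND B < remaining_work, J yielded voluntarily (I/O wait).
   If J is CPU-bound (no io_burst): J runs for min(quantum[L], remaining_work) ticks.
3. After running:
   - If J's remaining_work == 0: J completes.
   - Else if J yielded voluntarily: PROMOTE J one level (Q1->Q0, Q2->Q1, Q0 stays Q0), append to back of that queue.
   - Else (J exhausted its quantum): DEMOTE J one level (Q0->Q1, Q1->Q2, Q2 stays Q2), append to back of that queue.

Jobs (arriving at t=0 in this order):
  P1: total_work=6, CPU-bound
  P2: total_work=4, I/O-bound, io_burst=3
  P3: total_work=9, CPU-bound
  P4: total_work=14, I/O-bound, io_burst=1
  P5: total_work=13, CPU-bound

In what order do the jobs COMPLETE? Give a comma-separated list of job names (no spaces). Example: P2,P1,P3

t=0-3: P1@Q0 runs 3, rem=3, quantum used, demote→Q1. Q0=[P2,P3,P4,P5] Q1=[P1] Q2=[]
t=3-6: P2@Q0 runs 3, rem=1, I/O yield, promote→Q0. Q0=[P3,P4,P5,P2] Q1=[P1] Q2=[]
t=6-9: P3@Q0 runs 3, rem=6, quantum used, demote→Q1. Q0=[P4,P5,P2] Q1=[P1,P3] Q2=[]
t=9-10: P4@Q0 runs 1, rem=13, I/O yield, promote→Q0. Q0=[P5,P2,P4] Q1=[P1,P3] Q2=[]
t=10-13: P5@Q0 runs 3, rem=10, quantum used, demote→Q1. Q0=[P2,P4] Q1=[P1,P3,P5] Q2=[]
t=13-14: P2@Q0 runs 1, rem=0, completes. Q0=[P4] Q1=[P1,P3,P5] Q2=[]
t=14-15: P4@Q0 runs 1, rem=12, I/O yield, promote→Q0. Q0=[P4] Q1=[P1,P3,P5] Q2=[]
t=15-16: P4@Q0 runs 1, rem=11, I/O yield, promote→Q0. Q0=[P4] Q1=[P1,P3,P5] Q2=[]
t=16-17: P4@Q0 runs 1, rem=10, I/O yield, promote→Q0. Q0=[P4] Q1=[P1,P3,P5] Q2=[]
t=17-18: P4@Q0 runs 1, rem=9, I/O yield, promote→Q0. Q0=[P4] Q1=[P1,P3,P5] Q2=[]
t=18-19: P4@Q0 runs 1, rem=8, I/O yield, promote→Q0. Q0=[P4] Q1=[P1,P3,P5] Q2=[]
t=19-20: P4@Q0 runs 1, rem=7, I/O yield, promote→Q0. Q0=[P4] Q1=[P1,P3,P5] Q2=[]
t=20-21: P4@Q0 runs 1, rem=6, I/O yield, promote→Q0. Q0=[P4] Q1=[P1,P3,P5] Q2=[]
t=21-22: P4@Q0 runs 1, rem=5, I/O yield, promote→Q0. Q0=[P4] Q1=[P1,P3,P5] Q2=[]
t=22-23: P4@Q0 runs 1, rem=4, I/O yield, promote→Q0. Q0=[P4] Q1=[P1,P3,P5] Q2=[]
t=23-24: P4@Q0 runs 1, rem=3, I/O yield, promote→Q0. Q0=[P4] Q1=[P1,P3,P5] Q2=[]
t=24-25: P4@Q0 runs 1, rem=2, I/O yield, promote→Q0. Q0=[P4] Q1=[P1,P3,P5] Q2=[]
t=25-26: P4@Q0 runs 1, rem=1, I/O yield, promote→Q0. Q0=[P4] Q1=[P1,P3,P5] Q2=[]
t=26-27: P4@Q0 runs 1, rem=0, completes. Q0=[] Q1=[P1,P3,P5] Q2=[]
t=27-30: P1@Q1 runs 3, rem=0, completes. Q0=[] Q1=[P3,P5] Q2=[]
t=30-34: P3@Q1 runs 4, rem=2, quantum used, demote→Q2. Q0=[] Q1=[P5] Q2=[P3]
t=34-38: P5@Q1 runs 4, rem=6, quantum used, demote→Q2. Q0=[] Q1=[] Q2=[P3,P5]
t=38-40: P3@Q2 runs 2, rem=0, completes. Q0=[] Q1=[] Q2=[P5]
t=40-46: P5@Q2 runs 6, rem=0, completes. Q0=[] Q1=[] Q2=[]

Answer: P2,P4,P1,P3,P5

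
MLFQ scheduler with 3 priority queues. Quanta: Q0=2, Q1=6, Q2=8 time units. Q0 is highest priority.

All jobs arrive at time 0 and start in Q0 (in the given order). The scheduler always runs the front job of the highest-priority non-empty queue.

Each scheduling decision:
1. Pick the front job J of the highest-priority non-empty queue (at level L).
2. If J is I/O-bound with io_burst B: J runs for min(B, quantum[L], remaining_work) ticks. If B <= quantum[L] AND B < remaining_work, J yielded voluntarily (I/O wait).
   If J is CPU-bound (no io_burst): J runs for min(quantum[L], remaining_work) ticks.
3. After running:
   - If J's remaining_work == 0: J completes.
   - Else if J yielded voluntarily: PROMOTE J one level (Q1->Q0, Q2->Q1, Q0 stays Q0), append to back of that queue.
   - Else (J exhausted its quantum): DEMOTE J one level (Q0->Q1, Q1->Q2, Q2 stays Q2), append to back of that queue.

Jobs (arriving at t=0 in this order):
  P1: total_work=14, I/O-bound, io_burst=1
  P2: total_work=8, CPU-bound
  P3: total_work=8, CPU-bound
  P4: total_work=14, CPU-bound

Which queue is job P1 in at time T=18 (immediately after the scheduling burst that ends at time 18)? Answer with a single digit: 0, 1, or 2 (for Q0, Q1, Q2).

Answer: 0

Derivation:
t=0-1: P1@Q0 runs 1, rem=13, I/O yield, promote→Q0. Q0=[P2,P3,P4,P1] Q1=[] Q2=[]
t=1-3: P2@Q0 runs 2, rem=6, quantum used, demote→Q1. Q0=[P3,P4,P1] Q1=[P2] Q2=[]
t=3-5: P3@Q0 runs 2, rem=6, quantum used, demote→Q1. Q0=[P4,P1] Q1=[P2,P3] Q2=[]
t=5-7: P4@Q0 runs 2, rem=12, quantum used, demote→Q1. Q0=[P1] Q1=[P2,P3,P4] Q2=[]
t=7-8: P1@Q0 runs 1, rem=12, I/O yield, promote→Q0. Q0=[P1] Q1=[P2,P3,P4] Q2=[]
t=8-9: P1@Q0 runs 1, rem=11, I/O yield, promote→Q0. Q0=[P1] Q1=[P2,P3,P4] Q2=[]
t=9-10: P1@Q0 runs 1, rem=10, I/O yield, promote→Q0. Q0=[P1] Q1=[P2,P3,P4] Q2=[]
t=10-11: P1@Q0 runs 1, rem=9, I/O yield, promote→Q0. Q0=[P1] Q1=[P2,P3,P4] Q2=[]
t=11-12: P1@Q0 runs 1, rem=8, I/O yield, promote→Q0. Q0=[P1] Q1=[P2,P3,P4] Q2=[]
t=12-13: P1@Q0 runs 1, rem=7, I/O yield, promote→Q0. Q0=[P1] Q1=[P2,P3,P4] Q2=[]
t=13-14: P1@Q0 runs 1, rem=6, I/O yield, promote→Q0. Q0=[P1] Q1=[P2,P3,P4] Q2=[]
t=14-15: P1@Q0 runs 1, rem=5, I/O yield, promote→Q0. Q0=[P1] Q1=[P2,P3,P4] Q2=[]
t=15-16: P1@Q0 runs 1, rem=4, I/O yield, promote→Q0. Q0=[P1] Q1=[P2,P3,P4] Q2=[]
t=16-17: P1@Q0 runs 1, rem=3, I/O yield, promote→Q0. Q0=[P1] Q1=[P2,P3,P4] Q2=[]
t=17-18: P1@Q0 runs 1, rem=2, I/O yield, promote→Q0. Q0=[P1] Q1=[P2,P3,P4] Q2=[]
t=18-19: P1@Q0 runs 1, rem=1, I/O yield, promote→Q0. Q0=[P1] Q1=[P2,P3,P4] Q2=[]
t=19-20: P1@Q0 runs 1, rem=0, completes. Q0=[] Q1=[P2,P3,P4] Q2=[]
t=20-26: P2@Q1 runs 6, rem=0, completes. Q0=[] Q1=[P3,P4] Q2=[]
t=26-32: P3@Q1 runs 6, rem=0, completes. Q0=[] Q1=[P4] Q2=[]
t=32-38: P4@Q1 runs 6, rem=6, quantum used, demote→Q2. Q0=[] Q1=[] Q2=[P4]
t=38-44: P4@Q2 runs 6, rem=0, completes. Q0=[] Q1=[] Q2=[]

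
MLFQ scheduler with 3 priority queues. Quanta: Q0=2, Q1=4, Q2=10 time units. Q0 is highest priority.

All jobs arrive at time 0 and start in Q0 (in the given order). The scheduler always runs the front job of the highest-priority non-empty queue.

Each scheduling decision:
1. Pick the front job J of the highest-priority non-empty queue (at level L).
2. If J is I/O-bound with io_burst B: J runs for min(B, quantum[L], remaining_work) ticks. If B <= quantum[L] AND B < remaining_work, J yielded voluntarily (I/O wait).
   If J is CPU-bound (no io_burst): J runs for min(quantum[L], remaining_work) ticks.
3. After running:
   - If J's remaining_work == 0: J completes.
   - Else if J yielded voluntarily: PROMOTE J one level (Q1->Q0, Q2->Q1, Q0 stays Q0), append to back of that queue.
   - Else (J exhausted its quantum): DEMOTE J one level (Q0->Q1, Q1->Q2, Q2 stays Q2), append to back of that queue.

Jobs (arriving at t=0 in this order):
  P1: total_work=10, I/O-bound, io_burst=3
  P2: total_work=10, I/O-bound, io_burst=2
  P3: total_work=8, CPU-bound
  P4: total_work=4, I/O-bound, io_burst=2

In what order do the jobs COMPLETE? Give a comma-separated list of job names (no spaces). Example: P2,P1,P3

t=0-2: P1@Q0 runs 2, rem=8, quantum used, demote→Q1. Q0=[P2,P3,P4] Q1=[P1] Q2=[]
t=2-4: P2@Q0 runs 2, rem=8, I/O yield, promote→Q0. Q0=[P3,P4,P2] Q1=[P1] Q2=[]
t=4-6: P3@Q0 runs 2, rem=6, quantum used, demote→Q1. Q0=[P4,P2] Q1=[P1,P3] Q2=[]
t=6-8: P4@Q0 runs 2, rem=2, I/O yield, promote→Q0. Q0=[P2,P4] Q1=[P1,P3] Q2=[]
t=8-10: P2@Q0 runs 2, rem=6, I/O yield, promote→Q0. Q0=[P4,P2] Q1=[P1,P3] Q2=[]
t=10-12: P4@Q0 runs 2, rem=0, completes. Q0=[P2] Q1=[P1,P3] Q2=[]
t=12-14: P2@Q0 runs 2, rem=4, I/O yield, promote→Q0. Q0=[P2] Q1=[P1,P3] Q2=[]
t=14-16: P2@Q0 runs 2, rem=2, I/O yield, promote→Q0. Q0=[P2] Q1=[P1,P3] Q2=[]
t=16-18: P2@Q0 runs 2, rem=0, completes. Q0=[] Q1=[P1,P3] Q2=[]
t=18-21: P1@Q1 runs 3, rem=5, I/O yield, promote→Q0. Q0=[P1] Q1=[P3] Q2=[]
t=21-23: P1@Q0 runs 2, rem=3, quantum used, demote→Q1. Q0=[] Q1=[P3,P1] Q2=[]
t=23-27: P3@Q1 runs 4, rem=2, quantum used, demote→Q2. Q0=[] Q1=[P1] Q2=[P3]
t=27-30: P1@Q1 runs 3, rem=0, completes. Q0=[] Q1=[] Q2=[P3]
t=30-32: P3@Q2 runs 2, rem=0, completes. Q0=[] Q1=[] Q2=[]

Answer: P4,P2,P1,P3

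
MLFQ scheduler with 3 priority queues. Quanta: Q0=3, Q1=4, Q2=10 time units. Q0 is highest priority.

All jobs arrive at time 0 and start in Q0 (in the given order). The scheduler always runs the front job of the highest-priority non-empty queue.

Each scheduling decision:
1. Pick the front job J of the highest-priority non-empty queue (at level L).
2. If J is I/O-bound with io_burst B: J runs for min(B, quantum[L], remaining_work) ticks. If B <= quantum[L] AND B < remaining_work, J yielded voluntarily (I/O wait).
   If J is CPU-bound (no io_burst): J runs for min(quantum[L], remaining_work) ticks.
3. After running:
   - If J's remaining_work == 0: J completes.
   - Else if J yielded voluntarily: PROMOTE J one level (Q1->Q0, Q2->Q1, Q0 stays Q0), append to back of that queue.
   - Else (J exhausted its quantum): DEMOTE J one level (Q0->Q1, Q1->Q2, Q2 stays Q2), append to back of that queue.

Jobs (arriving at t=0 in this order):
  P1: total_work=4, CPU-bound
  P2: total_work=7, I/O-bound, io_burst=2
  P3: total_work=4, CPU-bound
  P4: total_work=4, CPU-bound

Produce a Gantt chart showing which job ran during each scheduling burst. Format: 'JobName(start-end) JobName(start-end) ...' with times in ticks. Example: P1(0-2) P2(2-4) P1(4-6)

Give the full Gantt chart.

Answer: P1(0-3) P2(3-5) P3(5-8) P4(8-11) P2(11-13) P2(13-15) P2(15-16) P1(16-17) P3(17-18) P4(18-19)

Derivation:
t=0-3: P1@Q0 runs 3, rem=1, quantum used, demote→Q1. Q0=[P2,P3,P4] Q1=[P1] Q2=[]
t=3-5: P2@Q0 runs 2, rem=5, I/O yield, promote→Q0. Q0=[P3,P4,P2] Q1=[P1] Q2=[]
t=5-8: P3@Q0 runs 3, rem=1, quantum used, demote→Q1. Q0=[P4,P2] Q1=[P1,P3] Q2=[]
t=8-11: P4@Q0 runs 3, rem=1, quantum used, demote→Q1. Q0=[P2] Q1=[P1,P3,P4] Q2=[]
t=11-13: P2@Q0 runs 2, rem=3, I/O yield, promote→Q0. Q0=[P2] Q1=[P1,P3,P4] Q2=[]
t=13-15: P2@Q0 runs 2, rem=1, I/O yield, promote→Q0. Q0=[P2] Q1=[P1,P3,P4] Q2=[]
t=15-16: P2@Q0 runs 1, rem=0, completes. Q0=[] Q1=[P1,P3,P4] Q2=[]
t=16-17: P1@Q1 runs 1, rem=0, completes. Q0=[] Q1=[P3,P4] Q2=[]
t=17-18: P3@Q1 runs 1, rem=0, completes. Q0=[] Q1=[P4] Q2=[]
t=18-19: P4@Q1 runs 1, rem=0, completes. Q0=[] Q1=[] Q2=[]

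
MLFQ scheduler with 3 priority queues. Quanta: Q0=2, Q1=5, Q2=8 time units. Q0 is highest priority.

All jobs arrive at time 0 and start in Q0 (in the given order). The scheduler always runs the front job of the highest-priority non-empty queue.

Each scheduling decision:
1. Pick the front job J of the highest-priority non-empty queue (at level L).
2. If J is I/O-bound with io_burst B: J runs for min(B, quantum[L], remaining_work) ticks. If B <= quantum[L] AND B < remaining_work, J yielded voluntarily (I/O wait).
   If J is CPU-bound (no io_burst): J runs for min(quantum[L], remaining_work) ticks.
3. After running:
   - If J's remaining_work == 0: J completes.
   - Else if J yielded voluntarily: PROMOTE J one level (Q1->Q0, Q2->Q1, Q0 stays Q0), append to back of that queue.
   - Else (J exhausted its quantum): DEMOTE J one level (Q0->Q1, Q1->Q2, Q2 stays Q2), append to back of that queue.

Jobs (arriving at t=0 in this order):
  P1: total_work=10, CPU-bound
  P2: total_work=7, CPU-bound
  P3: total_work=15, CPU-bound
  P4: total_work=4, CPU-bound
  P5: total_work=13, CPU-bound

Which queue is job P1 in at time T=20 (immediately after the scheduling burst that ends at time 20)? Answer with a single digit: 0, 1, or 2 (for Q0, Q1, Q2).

t=0-2: P1@Q0 runs 2, rem=8, quantum used, demote→Q1. Q0=[P2,P3,P4,P5] Q1=[P1] Q2=[]
t=2-4: P2@Q0 runs 2, rem=5, quantum used, demote→Q1. Q0=[P3,P4,P5] Q1=[P1,P2] Q2=[]
t=4-6: P3@Q0 runs 2, rem=13, quantum used, demote→Q1. Q0=[P4,P5] Q1=[P1,P2,P3] Q2=[]
t=6-8: P4@Q0 runs 2, rem=2, quantum used, demote→Q1. Q0=[P5] Q1=[P1,P2,P3,P4] Q2=[]
t=8-10: P5@Q0 runs 2, rem=11, quantum used, demote→Q1. Q0=[] Q1=[P1,P2,P3,P4,P5] Q2=[]
t=10-15: P1@Q1 runs 5, rem=3, quantum used, demote→Q2. Q0=[] Q1=[P2,P3,P4,P5] Q2=[P1]
t=15-20: P2@Q1 runs 5, rem=0, completes. Q0=[] Q1=[P3,P4,P5] Q2=[P1]
t=20-25: P3@Q1 runs 5, rem=8, quantum used, demote→Q2. Q0=[] Q1=[P4,P5] Q2=[P1,P3]
t=25-27: P4@Q1 runs 2, rem=0, completes. Q0=[] Q1=[P5] Q2=[P1,P3]
t=27-32: P5@Q1 runs 5, rem=6, quantum used, demote→Q2. Q0=[] Q1=[] Q2=[P1,P3,P5]
t=32-35: P1@Q2 runs 3, rem=0, completes. Q0=[] Q1=[] Q2=[P3,P5]
t=35-43: P3@Q2 runs 8, rem=0, completes. Q0=[] Q1=[] Q2=[P5]
t=43-49: P5@Q2 runs 6, rem=0, completes. Q0=[] Q1=[] Q2=[]

Answer: 2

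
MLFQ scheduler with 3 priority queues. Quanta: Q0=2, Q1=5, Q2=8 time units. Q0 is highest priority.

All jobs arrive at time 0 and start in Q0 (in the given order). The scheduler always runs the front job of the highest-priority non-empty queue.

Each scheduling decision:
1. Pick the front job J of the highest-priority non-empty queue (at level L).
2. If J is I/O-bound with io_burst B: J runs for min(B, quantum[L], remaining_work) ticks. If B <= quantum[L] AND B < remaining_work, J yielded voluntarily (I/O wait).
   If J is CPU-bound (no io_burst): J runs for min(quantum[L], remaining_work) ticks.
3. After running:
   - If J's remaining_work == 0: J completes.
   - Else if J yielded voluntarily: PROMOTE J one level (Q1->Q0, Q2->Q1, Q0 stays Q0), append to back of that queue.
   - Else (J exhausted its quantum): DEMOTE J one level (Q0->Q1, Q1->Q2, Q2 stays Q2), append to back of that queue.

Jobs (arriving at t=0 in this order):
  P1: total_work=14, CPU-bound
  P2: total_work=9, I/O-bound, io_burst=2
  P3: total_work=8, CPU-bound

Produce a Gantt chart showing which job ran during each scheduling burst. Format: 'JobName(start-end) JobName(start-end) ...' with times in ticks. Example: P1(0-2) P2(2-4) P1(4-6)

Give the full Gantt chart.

t=0-2: P1@Q0 runs 2, rem=12, quantum used, demote→Q1. Q0=[P2,P3] Q1=[P1] Q2=[]
t=2-4: P2@Q0 runs 2, rem=7, I/O yield, promote→Q0. Q0=[P3,P2] Q1=[P1] Q2=[]
t=4-6: P3@Q0 runs 2, rem=6, quantum used, demote→Q1. Q0=[P2] Q1=[P1,P3] Q2=[]
t=6-8: P2@Q0 runs 2, rem=5, I/O yield, promote→Q0. Q0=[P2] Q1=[P1,P3] Q2=[]
t=8-10: P2@Q0 runs 2, rem=3, I/O yield, promote→Q0. Q0=[P2] Q1=[P1,P3] Q2=[]
t=10-12: P2@Q0 runs 2, rem=1, I/O yield, promote→Q0. Q0=[P2] Q1=[P1,P3] Q2=[]
t=12-13: P2@Q0 runs 1, rem=0, completes. Q0=[] Q1=[P1,P3] Q2=[]
t=13-18: P1@Q1 runs 5, rem=7, quantum used, demote→Q2. Q0=[] Q1=[P3] Q2=[P1]
t=18-23: P3@Q1 runs 5, rem=1, quantum used, demote→Q2. Q0=[] Q1=[] Q2=[P1,P3]
t=23-30: P1@Q2 runs 7, rem=0, completes. Q0=[] Q1=[] Q2=[P3]
t=30-31: P3@Q2 runs 1, rem=0, completes. Q0=[] Q1=[] Q2=[]

Answer: P1(0-2) P2(2-4) P3(4-6) P2(6-8) P2(8-10) P2(10-12) P2(12-13) P1(13-18) P3(18-23) P1(23-30) P3(30-31)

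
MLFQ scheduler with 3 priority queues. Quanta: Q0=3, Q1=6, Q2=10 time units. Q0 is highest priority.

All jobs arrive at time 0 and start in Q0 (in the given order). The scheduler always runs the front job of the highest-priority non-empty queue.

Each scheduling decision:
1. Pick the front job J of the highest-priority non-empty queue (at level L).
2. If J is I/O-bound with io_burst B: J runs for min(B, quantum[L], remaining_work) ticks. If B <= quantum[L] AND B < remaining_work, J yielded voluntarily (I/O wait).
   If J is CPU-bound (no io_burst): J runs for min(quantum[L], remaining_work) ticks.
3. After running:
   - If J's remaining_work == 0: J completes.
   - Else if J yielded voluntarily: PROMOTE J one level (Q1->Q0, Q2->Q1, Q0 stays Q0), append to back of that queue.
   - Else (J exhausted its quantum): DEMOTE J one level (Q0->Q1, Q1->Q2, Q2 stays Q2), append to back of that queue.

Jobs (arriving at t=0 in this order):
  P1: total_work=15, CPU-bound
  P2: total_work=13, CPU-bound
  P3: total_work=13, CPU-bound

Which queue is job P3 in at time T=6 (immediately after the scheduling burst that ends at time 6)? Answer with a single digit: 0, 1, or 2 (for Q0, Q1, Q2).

Answer: 0

Derivation:
t=0-3: P1@Q0 runs 3, rem=12, quantum used, demote→Q1. Q0=[P2,P3] Q1=[P1] Q2=[]
t=3-6: P2@Q0 runs 3, rem=10, quantum used, demote→Q1. Q0=[P3] Q1=[P1,P2] Q2=[]
t=6-9: P3@Q0 runs 3, rem=10, quantum used, demote→Q1. Q0=[] Q1=[P1,P2,P3] Q2=[]
t=9-15: P1@Q1 runs 6, rem=6, quantum used, demote→Q2. Q0=[] Q1=[P2,P3] Q2=[P1]
t=15-21: P2@Q1 runs 6, rem=4, quantum used, demote→Q2. Q0=[] Q1=[P3] Q2=[P1,P2]
t=21-27: P3@Q1 runs 6, rem=4, quantum used, demote→Q2. Q0=[] Q1=[] Q2=[P1,P2,P3]
t=27-33: P1@Q2 runs 6, rem=0, completes. Q0=[] Q1=[] Q2=[P2,P3]
t=33-37: P2@Q2 runs 4, rem=0, completes. Q0=[] Q1=[] Q2=[P3]
t=37-41: P3@Q2 runs 4, rem=0, completes. Q0=[] Q1=[] Q2=[]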